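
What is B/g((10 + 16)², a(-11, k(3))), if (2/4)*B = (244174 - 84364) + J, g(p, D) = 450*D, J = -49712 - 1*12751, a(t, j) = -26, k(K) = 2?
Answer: -32449/1950 ≈ -16.641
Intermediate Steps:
J = -62463 (J = -49712 - 12751 = -62463)
B = 194694 (B = 2*((244174 - 84364) - 62463) = 2*(159810 - 62463) = 2*97347 = 194694)
B/g((10 + 16)², a(-11, k(3))) = 194694/((450*(-26))) = 194694/(-11700) = 194694*(-1/11700) = -32449/1950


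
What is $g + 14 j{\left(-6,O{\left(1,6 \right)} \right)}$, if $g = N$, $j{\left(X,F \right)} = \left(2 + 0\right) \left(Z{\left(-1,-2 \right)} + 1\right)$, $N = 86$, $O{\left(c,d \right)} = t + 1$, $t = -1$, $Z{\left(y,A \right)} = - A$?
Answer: $170$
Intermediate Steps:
$O{\left(c,d \right)} = 0$ ($O{\left(c,d \right)} = -1 + 1 = 0$)
$j{\left(X,F \right)} = 6$ ($j{\left(X,F \right)} = \left(2 + 0\right) \left(\left(-1\right) \left(-2\right) + 1\right) = 2 \left(2 + 1\right) = 2 \cdot 3 = 6$)
$g = 86$
$g + 14 j{\left(-6,O{\left(1,6 \right)} \right)} = 86 + 14 \cdot 6 = 86 + 84 = 170$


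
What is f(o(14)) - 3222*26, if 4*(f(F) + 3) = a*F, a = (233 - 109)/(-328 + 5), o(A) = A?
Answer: -27059759/323 ≈ -83776.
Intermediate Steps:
a = -124/323 (a = 124/(-323) = 124*(-1/323) = -124/323 ≈ -0.38390)
f(F) = -3 - 31*F/323 (f(F) = -3 + (-124*F/323)/4 = -3 - 31*F/323)
f(o(14)) - 3222*26 = (-3 - 31/323*14) - 3222*26 = (-3 - 434/323) - 1*83772 = -1403/323 - 83772 = -27059759/323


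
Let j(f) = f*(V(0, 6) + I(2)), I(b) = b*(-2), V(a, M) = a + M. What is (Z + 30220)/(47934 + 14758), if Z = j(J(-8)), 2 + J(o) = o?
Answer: 7550/15673 ≈ 0.48172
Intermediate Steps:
V(a, M) = M + a
J(o) = -2 + o
I(b) = -2*b
j(f) = 2*f (j(f) = f*((6 + 0) - 2*2) = f*(6 - 4) = f*2 = 2*f)
Z = -20 (Z = 2*(-2 - 8) = 2*(-10) = -20)
(Z + 30220)/(47934 + 14758) = (-20 + 30220)/(47934 + 14758) = 30200/62692 = 30200*(1/62692) = 7550/15673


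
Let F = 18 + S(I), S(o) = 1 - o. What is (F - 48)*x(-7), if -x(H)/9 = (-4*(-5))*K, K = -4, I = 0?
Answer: -20880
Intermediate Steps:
F = 19 (F = 18 + (1 - 1*0) = 18 + (1 + 0) = 18 + 1 = 19)
x(H) = 720 (x(H) = -9*(-4*(-5))*(-4) = -180*(-4) = -9*(-80) = 720)
(F - 48)*x(-7) = (19 - 48)*720 = -29*720 = -20880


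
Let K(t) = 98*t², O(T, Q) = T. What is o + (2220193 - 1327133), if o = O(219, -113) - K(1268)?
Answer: -156673473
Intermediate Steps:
o = -157566533 (o = 219 - 98*1268² = 219 - 98*1607824 = 219 - 1*157566752 = 219 - 157566752 = -157566533)
o + (2220193 - 1327133) = -157566533 + (2220193 - 1327133) = -157566533 + 893060 = -156673473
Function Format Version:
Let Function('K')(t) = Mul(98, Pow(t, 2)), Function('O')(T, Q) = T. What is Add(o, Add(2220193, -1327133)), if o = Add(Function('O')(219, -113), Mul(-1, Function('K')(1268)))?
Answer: -156673473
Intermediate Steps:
o = -157566533 (o = Add(219, Mul(-1, Mul(98, Pow(1268, 2)))) = Add(219, Mul(-1, Mul(98, 1607824))) = Add(219, Mul(-1, 157566752)) = Add(219, -157566752) = -157566533)
Add(o, Add(2220193, -1327133)) = Add(-157566533, Add(2220193, -1327133)) = Add(-157566533, 893060) = -156673473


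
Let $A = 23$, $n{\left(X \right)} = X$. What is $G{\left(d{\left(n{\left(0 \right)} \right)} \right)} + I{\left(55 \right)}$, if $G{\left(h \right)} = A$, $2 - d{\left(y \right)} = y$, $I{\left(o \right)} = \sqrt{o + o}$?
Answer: $23 + \sqrt{110} \approx 33.488$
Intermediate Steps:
$I{\left(o \right)} = \sqrt{2} \sqrt{o}$ ($I{\left(o \right)} = \sqrt{2 o} = \sqrt{2} \sqrt{o}$)
$d{\left(y \right)} = 2 - y$
$G{\left(h \right)} = 23$
$G{\left(d{\left(n{\left(0 \right)} \right)} \right)} + I{\left(55 \right)} = 23 + \sqrt{2} \sqrt{55} = 23 + \sqrt{110}$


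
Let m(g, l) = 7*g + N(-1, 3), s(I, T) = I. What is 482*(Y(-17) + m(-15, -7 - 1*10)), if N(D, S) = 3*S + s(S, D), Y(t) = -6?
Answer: -47718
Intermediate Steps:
N(D, S) = 4*S (N(D, S) = 3*S + S = 4*S)
m(g, l) = 12 + 7*g (m(g, l) = 7*g + 4*3 = 7*g + 12 = 12 + 7*g)
482*(Y(-17) + m(-15, -7 - 1*10)) = 482*(-6 + (12 + 7*(-15))) = 482*(-6 + (12 - 105)) = 482*(-6 - 93) = 482*(-99) = -47718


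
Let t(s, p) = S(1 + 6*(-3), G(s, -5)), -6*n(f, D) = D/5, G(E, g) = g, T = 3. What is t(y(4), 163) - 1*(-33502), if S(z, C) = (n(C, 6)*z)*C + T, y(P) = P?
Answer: 33488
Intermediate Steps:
n(f, D) = -D/30 (n(f, D) = -D/(6*5) = -D/30)
S(z, C) = 3 - C*z/5 (S(z, C) = ((-1/30*6)*z)*C + 3 = (-z/5)*C + 3 = -C*z/5 + 3 = 3 - C*z/5)
t(s, p) = -14 (t(s, p) = 3 - 1/5*(-5)*(1 + 6*(-3)) = 3 - 1/5*(-5)*(1 - 18) = 3 - 1/5*(-5)*(-17) = 3 - 17 = -14)
t(y(4), 163) - 1*(-33502) = -14 - 1*(-33502) = -14 + 33502 = 33488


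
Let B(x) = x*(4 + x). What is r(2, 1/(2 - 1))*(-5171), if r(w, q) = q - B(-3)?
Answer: -20684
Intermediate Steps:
r(w, q) = 3 + q (r(w, q) = q - (-3)*(4 - 3) = q - (-3) = q - 1*(-3) = q + 3 = 3 + q)
r(2, 1/(2 - 1))*(-5171) = (3 + 1/(2 - 1))*(-5171) = (3 + 1/1)*(-5171) = (3 + 1)*(-5171) = 4*(-5171) = -20684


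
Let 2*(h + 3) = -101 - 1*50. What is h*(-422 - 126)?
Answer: 43018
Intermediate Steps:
h = -157/2 (h = -3 + (-101 - 1*50)/2 = -3 + (-101 - 50)/2 = -3 + (½)*(-151) = -3 - 151/2 = -157/2 ≈ -78.500)
h*(-422 - 126) = -157*(-422 - 126)/2 = -157/2*(-548) = 43018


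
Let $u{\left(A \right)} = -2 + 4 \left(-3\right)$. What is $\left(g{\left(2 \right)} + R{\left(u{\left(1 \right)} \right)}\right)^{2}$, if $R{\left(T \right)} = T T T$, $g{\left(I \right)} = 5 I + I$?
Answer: $7463824$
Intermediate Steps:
$g{\left(I \right)} = 6 I$
$u{\left(A \right)} = -14$ ($u{\left(A \right)} = -2 - 12 = -14$)
$R{\left(T \right)} = T^{3}$ ($R{\left(T \right)} = T^{2} T = T^{3}$)
$\left(g{\left(2 \right)} + R{\left(u{\left(1 \right)} \right)}\right)^{2} = \left(6 \cdot 2 + \left(-14\right)^{3}\right)^{2} = \left(12 - 2744\right)^{2} = \left(-2732\right)^{2} = 7463824$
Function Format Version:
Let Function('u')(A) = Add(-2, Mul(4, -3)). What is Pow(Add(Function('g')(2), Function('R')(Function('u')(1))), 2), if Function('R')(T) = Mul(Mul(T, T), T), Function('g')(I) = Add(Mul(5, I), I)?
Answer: 7463824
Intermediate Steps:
Function('g')(I) = Mul(6, I)
Function('u')(A) = -14 (Function('u')(A) = Add(-2, -12) = -14)
Function('R')(T) = Pow(T, 3) (Function('R')(T) = Mul(Pow(T, 2), T) = Pow(T, 3))
Pow(Add(Function('g')(2), Function('R')(Function('u')(1))), 2) = Pow(Add(Mul(6, 2), Pow(-14, 3)), 2) = Pow(Add(12, -2744), 2) = Pow(-2732, 2) = 7463824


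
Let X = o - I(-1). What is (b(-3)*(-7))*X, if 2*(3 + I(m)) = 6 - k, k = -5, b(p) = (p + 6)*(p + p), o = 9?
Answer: 819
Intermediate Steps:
b(p) = 2*p*(6 + p) (b(p) = (6 + p)*(2*p) = 2*p*(6 + p))
I(m) = 5/2 (I(m) = -3 + (6 - 1*(-5))/2 = -3 + (6 + 5)/2 = -3 + (1/2)*11 = -3 + 11/2 = 5/2)
X = 13/2 (X = 9 - 1*5/2 = 9 - 5/2 = 13/2 ≈ 6.5000)
(b(-3)*(-7))*X = ((2*(-3)*(6 - 3))*(-7))*(13/2) = ((2*(-3)*3)*(-7))*(13/2) = -18*(-7)*(13/2) = 126*(13/2) = 819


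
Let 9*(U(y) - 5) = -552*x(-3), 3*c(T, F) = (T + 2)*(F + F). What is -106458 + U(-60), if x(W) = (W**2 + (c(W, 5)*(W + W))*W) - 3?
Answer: -103141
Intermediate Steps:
c(T, F) = 2*F*(2 + T)/3 (c(T, F) = ((T + 2)*(F + F))/3 = ((2 + T)*(2*F))/3 = (2*F*(2 + T))/3 = 2*F*(2 + T)/3)
x(W) = -3 + W**2 + 2*W**2*(20/3 + 10*W/3) (x(W) = (W**2 + (((2/3)*5*(2 + W))*(W + W))*W) - 3 = (W**2 + ((20/3 + 10*W/3)*(2*W))*W) - 3 = (W**2 + (2*W*(20/3 + 10*W/3))*W) - 3 = (W**2 + 2*W**2*(20/3 + 10*W/3)) - 3 = -3 + W**2 + 2*W**2*(20/3 + 10*W/3))
U(y) = 3317 (U(y) = 5 + (-552*(-3 + (20/3)*(-3)**3 + (43/3)*(-3)**2))/9 = 5 + (-552*(-3 + (20/3)*(-27) + (43/3)*9))/9 = 5 + (-552*(-3 - 180 + 129))/9 = 5 + (-552*(-54))/9 = 5 + (1/9)*29808 = 5 + 3312 = 3317)
-106458 + U(-60) = -106458 + 3317 = -103141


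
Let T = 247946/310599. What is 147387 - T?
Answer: 45778006867/310599 ≈ 1.4739e+5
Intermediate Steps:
T = 247946/310599 (T = 247946*(1/310599) = 247946/310599 ≈ 0.79828)
147387 - T = 147387 - 1*247946/310599 = 147387 - 247946/310599 = 45778006867/310599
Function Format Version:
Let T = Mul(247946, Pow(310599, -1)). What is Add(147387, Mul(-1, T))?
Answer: Rational(45778006867, 310599) ≈ 1.4739e+5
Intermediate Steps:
T = Rational(247946, 310599) (T = Mul(247946, Rational(1, 310599)) = Rational(247946, 310599) ≈ 0.79828)
Add(147387, Mul(-1, T)) = Add(147387, Mul(-1, Rational(247946, 310599))) = Add(147387, Rational(-247946, 310599)) = Rational(45778006867, 310599)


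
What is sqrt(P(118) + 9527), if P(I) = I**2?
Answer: sqrt(23451) ≈ 153.14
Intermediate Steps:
sqrt(P(118) + 9527) = sqrt(118**2 + 9527) = sqrt(13924 + 9527) = sqrt(23451)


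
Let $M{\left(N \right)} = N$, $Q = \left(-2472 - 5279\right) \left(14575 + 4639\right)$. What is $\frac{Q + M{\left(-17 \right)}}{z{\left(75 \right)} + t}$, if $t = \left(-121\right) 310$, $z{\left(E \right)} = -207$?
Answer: $\frac{148927731}{37717} \approx 3948.6$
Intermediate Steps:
$t = -37510$
$Q = -148927714$ ($Q = \left(-7751\right) 19214 = -148927714$)
$\frac{Q + M{\left(-17 \right)}}{z{\left(75 \right)} + t} = \frac{-148927714 - 17}{-207 - 37510} = - \frac{148927731}{-37717} = \left(-148927731\right) \left(- \frac{1}{37717}\right) = \frac{148927731}{37717}$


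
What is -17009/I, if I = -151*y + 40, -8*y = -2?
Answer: -68036/9 ≈ -7559.6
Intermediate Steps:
y = ¼ (y = -⅛*(-2) = ¼ ≈ 0.25000)
I = 9/4 (I = -151*¼ + 40 = -151/4 + 40 = 9/4 ≈ 2.2500)
-17009/I = -17009/9/4 = -17009*4/9 = -68036/9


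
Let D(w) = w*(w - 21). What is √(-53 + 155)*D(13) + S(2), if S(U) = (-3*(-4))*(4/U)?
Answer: 24 - 104*√102 ≈ -1026.3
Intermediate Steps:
D(w) = w*(-21 + w)
S(U) = 48/U (S(U) = 12*(4/U) = 48/U)
√(-53 + 155)*D(13) + S(2) = √(-53 + 155)*(13*(-21 + 13)) + 48/2 = √102*(13*(-8)) + 48*(½) = √102*(-104) + 24 = -104*√102 + 24 = 24 - 104*√102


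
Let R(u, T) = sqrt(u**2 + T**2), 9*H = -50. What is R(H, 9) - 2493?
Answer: -2493 + sqrt(9061)/9 ≈ -2482.4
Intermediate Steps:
H = -50/9 (H = (1/9)*(-50) = -50/9 ≈ -5.5556)
R(u, T) = sqrt(T**2 + u**2)
R(H, 9) - 2493 = sqrt(9**2 + (-50/9)**2) - 2493 = sqrt(81 + 2500/81) - 2493 = sqrt(9061/81) - 2493 = sqrt(9061)/9 - 2493 = -2493 + sqrt(9061)/9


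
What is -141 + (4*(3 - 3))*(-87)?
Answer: -141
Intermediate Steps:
-141 + (4*(3 - 3))*(-87) = -141 + (4*0)*(-87) = -141 + 0*(-87) = -141 + 0 = -141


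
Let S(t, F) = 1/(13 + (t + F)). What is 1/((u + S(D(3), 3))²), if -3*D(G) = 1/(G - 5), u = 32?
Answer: 9409/9672100 ≈ 0.00097280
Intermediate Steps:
D(G) = -1/(3*(-5 + G)) (D(G) = -1/(3*(G - 5)) = -1/(3*(-5 + G)))
S(t, F) = 1/(13 + F + t) (S(t, F) = 1/(13 + (F + t)) = 1/(13 + F + t))
1/((u + S(D(3), 3))²) = 1/((32 + 1/(13 + 3 - 1/(-15 + 3*3)))²) = 1/((32 + 1/(13 + 3 - 1/(-15 + 9)))²) = 1/((32 + 1/(13 + 3 - 1/(-6)))²) = 1/((32 + 1/(13 + 3 - 1*(-⅙)))²) = 1/((32 + 1/(13 + 3 + ⅙))²) = 1/((32 + 1/(97/6))²) = 1/((32 + 6/97)²) = 1/((3110/97)²) = 1/(9672100/9409) = 9409/9672100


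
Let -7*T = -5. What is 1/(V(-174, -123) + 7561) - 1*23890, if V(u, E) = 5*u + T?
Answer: -1119055373/46842 ≈ -23890.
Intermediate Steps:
T = 5/7 (T = -⅐*(-5) = 5/7 ≈ 0.71429)
V(u, E) = 5/7 + 5*u (V(u, E) = 5*u + 5/7 = 5/7 + 5*u)
1/(V(-174, -123) + 7561) - 1*23890 = 1/((5/7 + 5*(-174)) + 7561) - 1*23890 = 1/((5/7 - 870) + 7561) - 23890 = 1/(-6085/7 + 7561) - 23890 = 1/(46842/7) - 23890 = 7/46842 - 23890 = -1119055373/46842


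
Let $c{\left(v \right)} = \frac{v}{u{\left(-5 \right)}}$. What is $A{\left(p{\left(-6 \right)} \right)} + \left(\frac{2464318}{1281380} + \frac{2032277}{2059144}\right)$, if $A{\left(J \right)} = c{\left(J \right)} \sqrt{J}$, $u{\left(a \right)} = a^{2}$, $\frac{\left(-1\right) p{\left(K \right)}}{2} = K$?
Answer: $\frac{1919626181513}{659636484680} + \frac{24 \sqrt{3}}{25} \approx 4.5729$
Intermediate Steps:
$p{\left(K \right)} = - 2 K$
$c{\left(v \right)} = \frac{v}{25}$ ($c{\left(v \right)} = \frac{v}{\left(-5\right)^{2}} = \frac{v}{25}$)
$A{\left(J \right)} = \frac{J^{\frac{3}{2}}}{25}$ ($A{\left(J \right)} = \frac{J}{25} \sqrt{J} = \frac{J^{\frac{3}{2}}}{25}$)
$A{\left(p{\left(-6 \right)} \right)} + \left(\frac{2464318}{1281380} + \frac{2032277}{2059144}\right) = \frac{\left(\left(-2\right) \left(-6\right)\right)^{\frac{3}{2}}}{25} + \left(\frac{2464318}{1281380} + \frac{2032277}{2059144}\right) = \frac{12^{\frac{3}{2}}}{25} + \left(2464318 \cdot \frac{1}{1281380} + 2032277 \cdot \frac{1}{2059144}\right) = \frac{24 \sqrt{3}}{25} + \left(\frac{1232159}{640690} + \frac{2032277}{2059144}\right) = \frac{24 \sqrt{3}}{25} + \frac{1919626181513}{659636484680} = \frac{1919626181513}{659636484680} + \frac{24 \sqrt{3}}{25}$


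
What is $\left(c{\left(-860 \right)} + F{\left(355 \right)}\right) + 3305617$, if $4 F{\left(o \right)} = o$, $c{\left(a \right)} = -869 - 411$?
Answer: $\frac{13217703}{4} \approx 3.3044 \cdot 10^{6}$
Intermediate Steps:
$c{\left(a \right)} = -1280$
$F{\left(o \right)} = \frac{o}{4}$
$\left(c{\left(-860 \right)} + F{\left(355 \right)}\right) + 3305617 = \left(-1280 + \frac{1}{4} \cdot 355\right) + 3305617 = \left(-1280 + \frac{355}{4}\right) + 3305617 = - \frac{4765}{4} + 3305617 = \frac{13217703}{4}$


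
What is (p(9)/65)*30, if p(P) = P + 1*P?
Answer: 108/13 ≈ 8.3077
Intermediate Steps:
p(P) = 2*P (p(P) = P + P = 2*P)
(p(9)/65)*30 = ((2*9)/65)*30 = (18*(1/65))*30 = (18/65)*30 = 108/13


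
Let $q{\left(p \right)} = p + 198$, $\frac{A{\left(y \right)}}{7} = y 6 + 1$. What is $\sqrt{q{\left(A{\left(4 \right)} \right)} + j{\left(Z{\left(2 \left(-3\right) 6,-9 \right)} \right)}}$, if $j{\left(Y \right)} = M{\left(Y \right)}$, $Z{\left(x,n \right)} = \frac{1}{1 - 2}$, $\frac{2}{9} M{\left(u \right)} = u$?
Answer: $\frac{\sqrt{1474}}{2} \approx 19.196$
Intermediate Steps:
$M{\left(u \right)} = \frac{9 u}{2}$
$Z{\left(x,n \right)} = -1$ ($Z{\left(x,n \right)} = \frac{1}{-1} = -1$)
$j{\left(Y \right)} = \frac{9 Y}{2}$
$A{\left(y \right)} = 7 + 42 y$ ($A{\left(y \right)} = 7 \left(y 6 + 1\right) = 7 \left(6 y + 1\right) = 7 \left(1 + 6 y\right) = 7 + 42 y$)
$q{\left(p \right)} = 198 + p$
$\sqrt{q{\left(A{\left(4 \right)} \right)} + j{\left(Z{\left(2 \left(-3\right) 6,-9 \right)} \right)}} = \sqrt{\left(198 + \left(7 + 42 \cdot 4\right)\right) + \frac{9}{2} \left(-1\right)} = \sqrt{\left(198 + \left(7 + 168\right)\right) - \frac{9}{2}} = \sqrt{\left(198 + 175\right) - \frac{9}{2}} = \sqrt{373 - \frac{9}{2}} = \sqrt{\frac{737}{2}} = \frac{\sqrt{1474}}{2}$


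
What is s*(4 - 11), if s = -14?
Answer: 98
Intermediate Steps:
s*(4 - 11) = -14*(4 - 11) = -14*(-7) = 98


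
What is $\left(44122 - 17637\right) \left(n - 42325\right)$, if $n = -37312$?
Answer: $-2109185945$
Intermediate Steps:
$\left(44122 - 17637\right) \left(n - 42325\right) = \left(44122 - 17637\right) \left(-37312 - 42325\right) = 26485 \left(-79637\right) = -2109185945$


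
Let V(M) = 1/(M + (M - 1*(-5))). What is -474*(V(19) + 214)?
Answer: -4362222/43 ≈ -1.0145e+5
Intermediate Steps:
V(M) = 1/(5 + 2*M) (V(M) = 1/(M + (M + 5)) = 1/(M + (5 + M)) = 1/(5 + 2*M))
-474*(V(19) + 214) = -474*(1/(5 + 2*19) + 214) = -474*(1/(5 + 38) + 214) = -474*(1/43 + 214) = -474*9203/43 = -4362222/43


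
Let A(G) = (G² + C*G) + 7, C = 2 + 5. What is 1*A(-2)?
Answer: -3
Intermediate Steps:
C = 7
A(G) = 7 + G² + 7*G (A(G) = (G² + 7*G) + 7 = 7 + G² + 7*G)
1*A(-2) = 1*(7 + (-2)² + 7*(-2)) = 1*(7 + 4 - 14) = 1*(-3) = -3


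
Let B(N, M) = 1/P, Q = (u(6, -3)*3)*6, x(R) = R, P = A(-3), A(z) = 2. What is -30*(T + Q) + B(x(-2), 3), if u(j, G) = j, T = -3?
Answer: -6299/2 ≈ -3149.5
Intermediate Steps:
P = 2
Q = 108 (Q = (6*3)*6 = 18*6 = 108)
B(N, M) = 1/2
-30*(T + Q) + B(x(-2), 3) = -30*(-3 + 108) + 1/2 = -30*105 + 1/2 = -5*630 + 1/2 = -3150 + 1/2 = -6299/2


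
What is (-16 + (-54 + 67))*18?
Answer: -54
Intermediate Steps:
(-16 + (-54 + 67))*18 = (-16 + 13)*18 = -3*18 = -54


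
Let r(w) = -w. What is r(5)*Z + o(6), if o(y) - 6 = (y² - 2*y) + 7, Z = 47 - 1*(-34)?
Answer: -368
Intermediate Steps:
Z = 81 (Z = 47 + 34 = 81)
o(y) = 13 + y² - 2*y (o(y) = 6 + ((y² - 2*y) + 7) = 6 + (7 + y² - 2*y) = 13 + y² - 2*y)
r(5)*Z + o(6) = -1*5*81 + (13 + 6² - 2*6) = -5*81 + (13 + 36 - 12) = -405 + 37 = -368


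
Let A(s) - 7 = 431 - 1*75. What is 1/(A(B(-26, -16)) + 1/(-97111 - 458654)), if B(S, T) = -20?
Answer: 555765/201742694 ≈ 0.0027548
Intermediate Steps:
A(s) = 363 (A(s) = 7 + (431 - 1*75) = 7 + (431 - 75) = 7 + 356 = 363)
1/(A(B(-26, -16)) + 1/(-97111 - 458654)) = 1/(363 + 1/(-97111 - 458654)) = 1/(363 + 1/(-555765)) = 1/(363 - 1/555765) = 1/(201742694/555765) = 555765/201742694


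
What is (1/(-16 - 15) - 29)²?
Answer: 810000/961 ≈ 842.87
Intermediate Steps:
(1/(-16 - 15) - 29)² = (1/(-31) - 29)² = (-1/31 - 29)² = (-900/31)² = 810000/961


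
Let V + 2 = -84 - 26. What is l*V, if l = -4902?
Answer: 549024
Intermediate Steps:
V = -112 (V = -2 + (-84 - 26) = -2 - 110 = -112)
l*V = -4902*(-112) = 549024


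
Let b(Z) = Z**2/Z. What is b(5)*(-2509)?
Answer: -12545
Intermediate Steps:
b(Z) = Z
b(5)*(-2509) = 5*(-2509) = -12545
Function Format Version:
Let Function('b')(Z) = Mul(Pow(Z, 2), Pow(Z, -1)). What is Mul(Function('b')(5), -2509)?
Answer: -12545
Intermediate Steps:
Function('b')(Z) = Z
Mul(Function('b')(5), -2509) = Mul(5, -2509) = -12545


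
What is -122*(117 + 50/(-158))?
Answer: -1124596/79 ≈ -14235.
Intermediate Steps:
-122*(117 + 50/(-158)) = -122*(117 + 50*(-1/158)) = -122*(117 - 25/79) = -122*9218/79 = -1124596/79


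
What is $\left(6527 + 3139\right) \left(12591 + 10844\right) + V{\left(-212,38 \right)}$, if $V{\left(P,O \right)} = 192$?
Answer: $226522902$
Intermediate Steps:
$\left(6527 + 3139\right) \left(12591 + 10844\right) + V{\left(-212,38 \right)} = \left(6527 + 3139\right) \left(12591 + 10844\right) + 192 = 9666 \cdot 23435 + 192 = 226522710 + 192 = 226522902$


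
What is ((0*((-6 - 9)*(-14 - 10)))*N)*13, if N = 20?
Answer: 0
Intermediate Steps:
((0*((-6 - 9)*(-14 - 10)))*N)*13 = ((0*((-6 - 9)*(-14 - 10)))*20)*13 = ((0*(-15*(-24)))*20)*13 = ((0*360)*20)*13 = (0*20)*13 = 0*13 = 0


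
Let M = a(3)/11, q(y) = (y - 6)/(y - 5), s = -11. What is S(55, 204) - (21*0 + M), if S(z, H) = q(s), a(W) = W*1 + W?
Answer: 91/176 ≈ 0.51705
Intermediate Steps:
a(W) = 2*W (a(W) = W + W = 2*W)
q(y) = (-6 + y)/(-5 + y)
S(z, H) = 17/16 (S(z, H) = (-6 - 11)/(-5 - 11) = -17/(-16) = -1/16*(-17) = 17/16)
M = 6/11 (M = (2*3)/11 = 6*(1/11) = 6/11 ≈ 0.54545)
S(55, 204) - (21*0 + M) = 17/16 - (21*0 + 6/11) = 17/16 - (0 + 6/11) = 17/16 - 1*6/11 = 17/16 - 6/11 = 91/176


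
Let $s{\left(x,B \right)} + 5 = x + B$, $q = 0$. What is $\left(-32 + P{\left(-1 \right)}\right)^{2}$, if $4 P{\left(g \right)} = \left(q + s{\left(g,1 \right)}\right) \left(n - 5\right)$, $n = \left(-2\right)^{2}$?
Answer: $\frac{15129}{16} \approx 945.56$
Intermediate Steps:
$n = 4$
$s{\left(x,B \right)} = -5 + B + x$ ($s{\left(x,B \right)} = -5 + \left(x + B\right) = -5 + \left(B + x\right) = -5 + B + x$)
$P{\left(g \right)} = 1 - \frac{g}{4}$ ($P{\left(g \right)} = \frac{\left(0 + \left(-5 + 1 + g\right)\right) \left(4 - 5\right)}{4} = \frac{\left(0 + \left(-4 + g\right)\right) \left(-1\right)}{4} = \frac{\left(-4 + g\right) \left(-1\right)}{4} = \frac{4 - g}{4} = 1 - \frac{g}{4}$)
$\left(-32 + P{\left(-1 \right)}\right)^{2} = \left(-32 + \left(1 - - \frac{1}{4}\right)\right)^{2} = \left(-32 + \left(1 + \frac{1}{4}\right)\right)^{2} = \left(-32 + \frac{5}{4}\right)^{2} = \left(- \frac{123}{4}\right)^{2} = \frac{15129}{16}$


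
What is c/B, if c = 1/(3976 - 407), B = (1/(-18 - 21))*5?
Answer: -39/17845 ≈ -0.0021855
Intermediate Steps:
B = -5/39 (B = (1/(-39))*5 = (1*(-1/39))*5 = -1/39*5 = -5/39 ≈ -0.12821)
c = 1/3569 ≈ 0.00028019
c/B = 1/(3569*(-5/39)) = (1/3569)*(-39/5) = -39/17845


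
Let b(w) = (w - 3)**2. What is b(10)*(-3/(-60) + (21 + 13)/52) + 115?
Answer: 38867/260 ≈ 149.49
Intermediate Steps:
b(w) = (-3 + w)**2
b(10)*(-3/(-60) + (21 + 13)/52) + 115 = (-3 + 10)**2*(-3/(-60) + (21 + 13)/52) + 115 = 7**2*(-3*(-1/60) + 34*(1/52)) + 115 = 49*(1/20 + 17/26) + 115 = 49*(183/260) + 115 = 8967/260 + 115 = 38867/260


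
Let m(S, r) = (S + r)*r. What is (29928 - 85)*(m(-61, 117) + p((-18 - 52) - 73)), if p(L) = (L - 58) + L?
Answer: 185265344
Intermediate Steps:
m(S, r) = r*(S + r)
p(L) = -58 + 2*L (p(L) = (-58 + L) + L = -58 + 2*L)
(29928 - 85)*(m(-61, 117) + p((-18 - 52) - 73)) = (29928 - 85)*(117*(-61 + 117) + (-58 + 2*((-18 - 52) - 73))) = 29843*(117*56 + (-58 + 2*(-70 - 73))) = 29843*(6552 + (-58 + 2*(-143))) = 29843*(6552 + (-58 - 286)) = 29843*(6552 - 344) = 29843*6208 = 185265344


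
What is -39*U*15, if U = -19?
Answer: 11115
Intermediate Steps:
-39*U*15 = -39*(-19)*15 = 741*15 = 11115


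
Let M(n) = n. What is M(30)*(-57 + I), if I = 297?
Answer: 7200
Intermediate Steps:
M(30)*(-57 + I) = 30*(-57 + 297) = 30*240 = 7200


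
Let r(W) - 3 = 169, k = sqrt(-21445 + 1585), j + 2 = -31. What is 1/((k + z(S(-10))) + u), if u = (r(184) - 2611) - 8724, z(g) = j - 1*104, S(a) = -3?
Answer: -565/6385493 - I*sqrt(4965)/63854930 ≈ -8.8482e-5 - 1.1035e-6*I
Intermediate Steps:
j = -33 (j = -2 - 31 = -33)
z(g) = -137 (z(g) = -33 - 1*104 = -33 - 104 = -137)
k = 2*I*sqrt(4965) (k = sqrt(-19860) = 2*I*sqrt(4965) ≈ 140.93*I)
r(W) = 172 (r(W) = 3 + 169 = 172)
u = -11163 (u = (172 - 2611) - 8724 = -2439 - 8724 = -11163)
1/((k + z(S(-10))) + u) = 1/((2*I*sqrt(4965) - 137) - 11163) = 1/((-137 + 2*I*sqrt(4965)) - 11163) = 1/(-11300 + 2*I*sqrt(4965))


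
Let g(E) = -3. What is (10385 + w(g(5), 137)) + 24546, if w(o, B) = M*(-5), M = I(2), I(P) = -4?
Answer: 34951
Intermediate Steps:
M = -4
w(o, B) = 20 (w(o, B) = -4*(-5) = 20)
(10385 + w(g(5), 137)) + 24546 = (10385 + 20) + 24546 = 10405 + 24546 = 34951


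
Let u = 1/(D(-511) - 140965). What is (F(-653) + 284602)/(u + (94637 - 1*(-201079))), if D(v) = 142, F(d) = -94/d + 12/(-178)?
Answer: 2329243243619886/2420201930355239 ≈ 0.96242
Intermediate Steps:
F(d) = -6/89 - 94/d (F(d) = -94/d + 12*(-1/178) = -94/d - 6/89 = -6/89 - 94/d)
u = -1/140823 (u = 1/(142 - 140965) = 1/(-140823) = -1/140823 ≈ -7.1011e-6)
(F(-653) + 284602)/(u + (94637 - 1*(-201079))) = ((-6/89 - 94/(-653)) + 284602)/(-1/140823 + (94637 - 1*(-201079))) = ((-6/89 - 94*(-1/653)) + 284602)/(-1/140823 + (94637 + 201079)) = ((-6/89 + 94/653) + 284602)/(-1/140823 + 295716) = (4448/58117 + 284602)/(41643614267/140823) = (16540218882/58117)*(140823/41643614267) = 2329243243619886/2420201930355239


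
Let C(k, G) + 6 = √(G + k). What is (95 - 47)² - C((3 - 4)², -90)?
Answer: 2310 - I*√89 ≈ 2310.0 - 9.434*I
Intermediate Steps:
C(k, G) = -6 + √(G + k)
(95 - 47)² - C((3 - 4)², -90) = (95 - 47)² - (-6 + √(-90 + (3 - 4)²)) = 48² - (-6 + √(-90 + (-1)²)) = 2304 - (-6 + √(-90 + 1)) = 2304 - (-6 + √(-89)) = 2304 - (-6 + I*√89) = 2304 + (6 - I*√89) = 2310 - I*√89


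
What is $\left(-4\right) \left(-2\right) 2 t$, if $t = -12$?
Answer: $-192$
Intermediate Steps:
$\left(-4\right) \left(-2\right) 2 t = \left(-4\right) \left(-2\right) 2 \left(-12\right) = 8 \cdot 2 \left(-12\right) = 16 \left(-12\right) = -192$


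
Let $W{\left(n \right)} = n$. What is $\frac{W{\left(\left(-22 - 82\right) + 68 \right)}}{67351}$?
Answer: $- \frac{36}{67351} \approx -0.00053451$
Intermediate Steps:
$\frac{W{\left(\left(-22 - 82\right) + 68 \right)}}{67351} = \frac{\left(-22 - 82\right) + 68}{67351} = \left(-104 + 68\right) \frac{1}{67351} = \left(-36\right) \frac{1}{67351} = - \frac{36}{67351}$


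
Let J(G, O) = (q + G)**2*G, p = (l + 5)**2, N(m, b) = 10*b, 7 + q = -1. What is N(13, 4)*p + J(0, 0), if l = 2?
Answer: 1960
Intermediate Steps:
q = -8 (q = -7 - 1 = -8)
p = 49 (p = (2 + 5)**2 = 7**2 = 49)
J(G, O) = G*(-8 + G)**2 (J(G, O) = (-8 + G)**2*G = G*(-8 + G)**2)
N(13, 4)*p + J(0, 0) = (10*4)*49 + 0*(-8 + 0)**2 = 40*49 + 0*(-8)**2 = 1960 + 0*64 = 1960 + 0 = 1960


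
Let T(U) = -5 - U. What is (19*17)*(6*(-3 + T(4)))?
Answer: -23256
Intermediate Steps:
(19*17)*(6*(-3 + T(4))) = (19*17)*(6*(-3 + (-5 - 1*4))) = 323*(6*(-3 + (-5 - 4))) = 323*(6*(-3 - 9)) = 323*(6*(-12)) = 323*(-72) = -23256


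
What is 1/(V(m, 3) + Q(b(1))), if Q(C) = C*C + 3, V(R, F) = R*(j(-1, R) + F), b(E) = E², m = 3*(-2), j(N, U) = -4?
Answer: ⅒ ≈ 0.10000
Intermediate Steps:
m = -6
V(R, F) = R*(-4 + F)
Q(C) = 3 + C² (Q(C) = C² + 3 = 3 + C²)
1/(V(m, 3) + Q(b(1))) = 1/(-6*(-4 + 3) + (3 + (1²)²)) = 1/(-6*(-1) + (3 + 1²)) = 1/(6 + (3 + 1)) = 1/(6 + 4) = 1/10 = ⅒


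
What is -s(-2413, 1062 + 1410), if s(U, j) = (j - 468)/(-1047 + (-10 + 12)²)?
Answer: 2004/1043 ≈ 1.9214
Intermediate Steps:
s(U, j) = 468/1043 - j/1043 (s(U, j) = (-468 + j)/(-1047 + 2²) = (-468 + j)/(-1047 + 4) = (-468 + j)/(-1043) = (-468 + j)*(-1/1043) = 468/1043 - j/1043)
-s(-2413, 1062 + 1410) = -(468/1043 - (1062 + 1410)/1043) = -(468/1043 - 1/1043*2472) = -(468/1043 - 2472/1043) = -1*(-2004/1043) = 2004/1043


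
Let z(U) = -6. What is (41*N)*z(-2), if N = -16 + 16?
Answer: 0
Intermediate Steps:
N = 0
(41*N)*z(-2) = (41*0)*(-6) = 0*(-6) = 0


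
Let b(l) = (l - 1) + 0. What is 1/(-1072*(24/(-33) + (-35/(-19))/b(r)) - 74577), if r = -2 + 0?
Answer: -627/45858227 ≈ -1.3673e-5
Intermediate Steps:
r = -2
b(l) = -1 + l (b(l) = (-1 + l) + 0 = -1 + l)
1/(-1072*(24/(-33) + (-35/(-19))/b(r)) - 74577) = 1/(-1072*(24/(-33) + (-35/(-19))/(-1 - 2)) - 74577) = 1/(-1072*(24*(-1/33) - 35*(-1/19)/(-3)) - 74577) = 1/(-1072*(-8/11 + (35/19)*(-1/3)) - 74577) = 1/(-1072*(-8/11 - 35/57) - 74577) = 1/(-1072*(-841/627) - 74577) = 1/(901552/627 - 74577) = 1/(-45858227/627) = -627/45858227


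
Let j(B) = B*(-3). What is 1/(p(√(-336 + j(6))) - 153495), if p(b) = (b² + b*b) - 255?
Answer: -1/154458 ≈ -6.4742e-6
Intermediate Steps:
j(B) = -3*B
p(b) = -255 + 2*b² (p(b) = (b² + b²) - 255 = 2*b² - 255 = -255 + 2*b²)
1/(p(√(-336 + j(6))) - 153495) = 1/((-255 + 2*(√(-336 - 3*6))²) - 153495) = 1/((-255 + 2*(√(-336 - 18))²) - 153495) = 1/((-255 + 2*(√(-354))²) - 153495) = 1/((-255 + 2*(I*√354)²) - 153495) = 1/((-255 + 2*(-354)) - 153495) = 1/((-255 - 708) - 153495) = 1/(-963 - 153495) = 1/(-154458) = -1/154458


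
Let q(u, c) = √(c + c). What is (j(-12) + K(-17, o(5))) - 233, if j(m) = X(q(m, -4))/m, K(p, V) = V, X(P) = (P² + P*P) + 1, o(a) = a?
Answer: -907/4 ≈ -226.75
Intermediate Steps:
q(u, c) = √2*√c (q(u, c) = √(2*c) = √2*√c)
X(P) = 1 + 2*P² (X(P) = (P² + P²) + 1 = 2*P² + 1 = 1 + 2*P²)
j(m) = -15/m (j(m) = (1 + 2*(√2*√(-4))²)/m = (1 + 2*(√2*(2*I))²)/m = (1 + 2*(2*I*√2)²)/m = (1 + 2*(-8))/m = (1 - 16)/m = -15/m)
(j(-12) + K(-17, o(5))) - 233 = (-15/(-12) + 5) - 233 = (-15*(-1/12) + 5) - 233 = (5/4 + 5) - 233 = 25/4 - 233 = -907/4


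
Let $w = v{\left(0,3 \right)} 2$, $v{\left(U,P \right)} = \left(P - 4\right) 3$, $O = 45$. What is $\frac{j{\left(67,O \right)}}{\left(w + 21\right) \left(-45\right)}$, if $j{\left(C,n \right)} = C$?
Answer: $- \frac{67}{675} \approx -0.099259$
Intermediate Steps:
$v{\left(U,P \right)} = -12 + 3 P$ ($v{\left(U,P \right)} = \left(-4 + P\right) 3 = -12 + 3 P$)
$w = -6$ ($w = \left(-12 + 3 \cdot 3\right) 2 = \left(-12 + 9\right) 2 = \left(-3\right) 2 = -6$)
$\frac{j{\left(67,O \right)}}{\left(w + 21\right) \left(-45\right)} = \frac{67}{\left(-6 + 21\right) \left(-45\right)} = \frac{67}{15 \left(-45\right)} = \frac{67}{-675} = 67 \left(- \frac{1}{675}\right) = - \frac{67}{675}$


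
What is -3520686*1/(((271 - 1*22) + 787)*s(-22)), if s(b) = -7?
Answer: 1760343/3626 ≈ 485.48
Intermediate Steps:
-3520686*1/(((271 - 1*22) + 787)*s(-22)) = -3520686*(-1/(7*((271 - 1*22) + 787))) = -3520686*(-1/(7*((271 - 22) + 787))) = -3520686*(-1/(7*(249 + 787))) = -3520686/((-7*1036)) = -3520686/(-7252) = -3520686*(-1/7252) = 1760343/3626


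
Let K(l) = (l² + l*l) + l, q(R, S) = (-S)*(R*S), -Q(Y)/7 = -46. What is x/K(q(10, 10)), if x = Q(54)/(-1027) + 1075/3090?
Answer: 21809/1268737314000 ≈ 1.7190e-8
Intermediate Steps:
Q(Y) = 322 (Q(Y) = -7*(-46) = 322)
q(R, S) = -R*S²
K(l) = l + 2*l² (K(l) = (l² + l²) + l = 2*l² + l = l + 2*l²)
x = 21809/634686 (x = 322/(-1027) + 1075/3090 = 322*(-1/1027) + 1075*(1/3090) = -322/1027 + 215/618 = 21809/634686 ≈ 0.034362)
x/K(q(10, 10)) = 21809/(634686*(((-1*10*10²)*(1 + 2*(-1*10*10²))))) = 21809/(634686*(((-1*10*100)*(1 + 2*(-1*10*100))))) = 21809/(634686*((-1000*(1 + 2*(-1000))))) = 21809/(634686*((-1000*(1 - 2000)))) = 21809/(634686*((-1000*(-1999)))) = (21809/634686)/1999000 = (21809/634686)*(1/1999000) = 21809/1268737314000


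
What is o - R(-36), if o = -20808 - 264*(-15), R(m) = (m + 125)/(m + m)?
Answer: -1212967/72 ≈ -16847.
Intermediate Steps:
R(m) = (125 + m)/(2*m) (R(m) = (125 + m)/((2*m)) = (125 + m)*(1/(2*m)) = (125 + m)/(2*m))
o = -16848 (o = -20808 + 3960 = -16848)
o - R(-36) = -16848 - (125 - 36)/(2*(-36)) = -16848 - (-1)*89/(2*36) = -16848 - 1*(-89/72) = -16848 + 89/72 = -1212967/72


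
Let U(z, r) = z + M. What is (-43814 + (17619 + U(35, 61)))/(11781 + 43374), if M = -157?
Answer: -26317/55155 ≈ -0.47715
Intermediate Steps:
U(z, r) = -157 + z (U(z, r) = z - 157 = -157 + z)
(-43814 + (17619 + U(35, 61)))/(11781 + 43374) = (-43814 + (17619 + (-157 + 35)))/(11781 + 43374) = (-43814 + (17619 - 122))/55155 = (-43814 + 17497)*(1/55155) = -26317*1/55155 = -26317/55155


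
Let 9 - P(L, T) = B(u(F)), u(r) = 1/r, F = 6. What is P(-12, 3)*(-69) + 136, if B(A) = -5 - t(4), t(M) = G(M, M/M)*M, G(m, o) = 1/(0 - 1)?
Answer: -554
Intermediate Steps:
G(m, o) = -1 (G(m, o) = 1/(-1) = -1)
t(M) = -M
B(A) = -1 (B(A) = -5 - (-1)*4 = -5 - 1*(-4) = -5 + 4 = -1)
P(L, T) = 10 (P(L, T) = 9 - 1*(-1) = 9 + 1 = 10)
P(-12, 3)*(-69) + 136 = 10*(-69) + 136 = -690 + 136 = -554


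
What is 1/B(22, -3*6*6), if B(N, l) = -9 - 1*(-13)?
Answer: 1/4 ≈ 0.25000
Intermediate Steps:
B(N, l) = 4 (B(N, l) = -9 + 13 = 4)
1/B(22, -3*6*6) = 1/4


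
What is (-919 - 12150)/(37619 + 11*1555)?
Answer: -13069/54724 ≈ -0.23882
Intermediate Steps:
(-919 - 12150)/(37619 + 11*1555) = -13069/(37619 + 17105) = -13069/54724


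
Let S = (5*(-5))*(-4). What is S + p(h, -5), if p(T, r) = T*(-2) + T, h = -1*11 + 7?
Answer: 104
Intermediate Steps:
h = -4 (h = -11 + 7 = -4)
p(T, r) = -T (p(T, r) = -2*T + T = -T)
S = 100 (S = -25*(-4) = 100)
S + p(h, -5) = 100 - 1*(-4) = 100 + 4 = 104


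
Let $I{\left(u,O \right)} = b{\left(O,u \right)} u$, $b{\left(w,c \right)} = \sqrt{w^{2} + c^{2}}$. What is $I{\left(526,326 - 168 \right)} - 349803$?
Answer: $-349803 + 1052 \sqrt{75410} \approx -60915.0$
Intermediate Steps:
$b{\left(w,c \right)} = \sqrt{c^{2} + w^{2}}$
$I{\left(u,O \right)} = u \sqrt{O^{2} + u^{2}}$ ($I{\left(u,O \right)} = \sqrt{u^{2} + O^{2}} u = \sqrt{O^{2} + u^{2}} u = u \sqrt{O^{2} + u^{2}}$)
$I{\left(526,326 - 168 \right)} - 349803 = 526 \sqrt{\left(326 - 168\right)^{2} + 526^{2}} - 349803 = 526 \sqrt{\left(326 - 168\right)^{2} + 276676} - 349803 = 526 \sqrt{158^{2} + 276676} - 349803 = 526 \sqrt{24964 + 276676} - 349803 = 526 \sqrt{301640} - 349803 = 526 \cdot 2 \sqrt{75410} - 349803 = 1052 \sqrt{75410} - 349803 = -349803 + 1052 \sqrt{75410}$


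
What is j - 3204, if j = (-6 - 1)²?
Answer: -3155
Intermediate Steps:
j = 49 (j = (-7)² = 49)
j - 3204 = 49 - 3204 = -3155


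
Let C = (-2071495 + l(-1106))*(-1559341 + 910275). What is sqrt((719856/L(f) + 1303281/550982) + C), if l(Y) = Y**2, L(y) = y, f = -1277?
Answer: 3*sqrt(30285269537322151769741322206)/703604014 ≈ 7.4201e+5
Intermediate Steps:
C = 550576076094 (C = (-2071495 + (-1106)**2)*(-1559341 + 910275) = (-2071495 + 1223236)*(-649066) = -848259*(-649066) = 550576076094)
sqrt((719856/L(f) + 1303281/550982) + C) = sqrt((719856/(-1277) + 1303281/550982) + 550576076094) = sqrt((719856*(-1/1277) + 1303281*(1/550982)) + 550576076094) = sqrt((-719856/1277 + 1303281/550982) + 550576076094) = sqrt(-394963408755/703604014 + 550576076094) = sqrt(387387536757144432561/703604014) = 3*sqrt(30285269537322151769741322206)/703604014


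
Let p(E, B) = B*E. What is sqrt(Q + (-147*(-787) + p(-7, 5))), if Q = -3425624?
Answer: I*sqrt(3309970) ≈ 1819.3*I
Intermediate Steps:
sqrt(Q + (-147*(-787) + p(-7, 5))) = sqrt(-3425624 + (-147*(-787) + 5*(-7))) = sqrt(-3425624 + (115689 - 35)) = sqrt(-3425624 + 115654) = sqrt(-3309970) = I*sqrt(3309970)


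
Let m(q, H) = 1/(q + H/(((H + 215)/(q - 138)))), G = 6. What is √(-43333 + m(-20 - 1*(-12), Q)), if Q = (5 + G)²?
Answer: 11*I*√37091389333/10177 ≈ 208.17*I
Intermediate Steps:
Q = 121 (Q = (5 + 6)² = 11² = 121)
m(q, H) = 1/(q + H*(-138 + q)/(215 + H)) (m(q, H) = 1/(q + H/(((215 + H)/(-138 + q)))) = 1/(q + H*((-138 + q)/(215 + H))) = 1/(q + H*(-138 + q)/(215 + H)))
√(-43333 + m(-20 - 1*(-12), Q)) = √(-43333 + (215 + 121)/(-138*121 + 215*(-20 - 1*(-12)) + 2*121*(-20 - 1*(-12)))) = √(-43333 + 336/(-16698 + 215*(-20 + 12) + 2*121*(-20 + 12))) = √(-43333 + 336/(-16698 + 215*(-8) + 2*121*(-8))) = √(-43333 + 336/(-16698 - 1720 - 1936)) = √(-43333 + 336/(-20354)) = √(-43333 - 1/20354*336) = √(-43333 - 168/10177) = √(-441000109/10177) = 11*I*√37091389333/10177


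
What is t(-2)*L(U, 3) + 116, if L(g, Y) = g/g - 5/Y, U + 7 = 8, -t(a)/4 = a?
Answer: 332/3 ≈ 110.67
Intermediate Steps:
t(a) = -4*a
U = 1 (U = -7 + 8 = 1)
L(g, Y) = 1 - 5/Y
t(-2)*L(U, 3) + 116 = (-4*(-2))*((-5 + 3)/3) + 116 = 8*((⅓)*(-2)) + 116 = 8*(-⅔) + 116 = -16/3 + 116 = 332/3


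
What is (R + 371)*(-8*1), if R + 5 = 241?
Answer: -4856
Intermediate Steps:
R = 236 (R = -5 + 241 = 236)
(R + 371)*(-8*1) = (236 + 371)*(-8*1) = 607*(-8) = -4856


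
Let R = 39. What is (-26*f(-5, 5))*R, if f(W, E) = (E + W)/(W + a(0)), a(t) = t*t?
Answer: 0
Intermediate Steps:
a(t) = t²
f(W, E) = (E + W)/W (f(W, E) = (E + W)/(W + 0²) = (E + W)/(W + 0) = (E + W)/W)
(-26*f(-5, 5))*R = -26*(5 - 5)/(-5)*39 = -(-26)*0/5*39 = -26*0*39 = 0*39 = 0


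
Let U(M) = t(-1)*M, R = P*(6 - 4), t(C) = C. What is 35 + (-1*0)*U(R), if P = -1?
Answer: 35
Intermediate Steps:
R = -2 (R = -(6 - 4) = -1*2 = -2)
U(M) = -M
35 + (-1*0)*U(R) = 35 + (-1*0)*(-1*(-2)) = 35 + 0*2 = 35 + 0 = 35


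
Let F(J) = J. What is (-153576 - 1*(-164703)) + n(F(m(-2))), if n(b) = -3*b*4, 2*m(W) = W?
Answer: 11139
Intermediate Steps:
m(W) = W/2
n(b) = -12*b
(-153576 - 1*(-164703)) + n(F(m(-2))) = (-153576 - 1*(-164703)) - 6*(-2) = (-153576 + 164703) - 12*(-1) = 11127 + 12 = 11139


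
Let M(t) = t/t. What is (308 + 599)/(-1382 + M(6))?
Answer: -907/1381 ≈ -0.65677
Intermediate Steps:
M(t) = 1
(308 + 599)/(-1382 + M(6)) = (308 + 599)/(-1382 + 1) = 907/(-1381) = 907*(-1/1381) = -907/1381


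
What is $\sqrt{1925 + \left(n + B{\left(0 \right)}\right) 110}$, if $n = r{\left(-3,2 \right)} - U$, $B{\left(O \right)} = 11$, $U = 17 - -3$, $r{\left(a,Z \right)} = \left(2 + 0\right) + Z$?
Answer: $5 \sqrt{55} \approx 37.081$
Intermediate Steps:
$r{\left(a,Z \right)} = 2 + Z$
$U = 20$ ($U = 17 + 3 = 20$)
$n = -16$ ($n = \left(2 + 2\right) - 20 = 4 - 20 = -16$)
$\sqrt{1925 + \left(n + B{\left(0 \right)}\right) 110} = \sqrt{1925 + \left(-16 + 11\right) 110} = \sqrt{1925 - 550} = \sqrt{1375} = 5 \sqrt{55}$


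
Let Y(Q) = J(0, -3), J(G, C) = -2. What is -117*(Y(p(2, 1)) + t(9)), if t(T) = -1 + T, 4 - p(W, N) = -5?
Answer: -702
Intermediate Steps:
p(W, N) = 9 (p(W, N) = 4 - 1*(-5) = 4 + 5 = 9)
Y(Q) = -2
-117*(Y(p(2, 1)) + t(9)) = -117*(-2 + (-1 + 9)) = -117*(-2 + 8) = -117*6 = -702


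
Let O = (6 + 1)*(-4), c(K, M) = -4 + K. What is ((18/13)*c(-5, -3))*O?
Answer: 4536/13 ≈ 348.92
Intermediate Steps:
O = -28 (O = 7*(-4) = -28)
((18/13)*c(-5, -3))*O = ((18/13)*(-4 - 5))*(-28) = ((18*(1/13))*(-9))*(-28) = ((18/13)*(-9))*(-28) = -162/13*(-28) = 4536/13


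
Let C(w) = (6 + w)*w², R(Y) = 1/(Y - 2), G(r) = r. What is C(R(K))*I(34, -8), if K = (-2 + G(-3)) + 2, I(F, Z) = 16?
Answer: 464/125 ≈ 3.7120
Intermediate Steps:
K = -3 (K = (-2 - 3) + 2 = -5 + 2 = -3)
R(Y) = 1/(-2 + Y)
C(w) = w²*(6 + w)
C(R(K))*I(34, -8) = ((1/(-2 - 3))²*(6 + 1/(-2 - 3)))*16 = ((1/(-5))²*(6 + 1/(-5)))*16 = ((-⅕)²*(6 - ⅕))*16 = ((1/25)*(29/5))*16 = (29/125)*16 = 464/125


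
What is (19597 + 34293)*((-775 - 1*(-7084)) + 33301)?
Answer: 2134582900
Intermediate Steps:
(19597 + 34293)*((-775 - 1*(-7084)) + 33301) = 53890*((-775 + 7084) + 33301) = 53890*(6309 + 33301) = 53890*39610 = 2134582900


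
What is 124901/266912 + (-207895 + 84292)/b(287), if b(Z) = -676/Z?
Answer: 2367134250677/45108128 ≈ 52477.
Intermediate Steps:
124901/266912 + (-207895 + 84292)/b(287) = 124901/266912 + (-207895 + 84292)/((-676/287)) = 124901*(1/266912) - 123603/((-676*1/287)) = 124901/266912 - 123603/(-676/287) = 124901/266912 - 123603*(-287/676) = 124901/266912 + 35474061/676 = 2367134250677/45108128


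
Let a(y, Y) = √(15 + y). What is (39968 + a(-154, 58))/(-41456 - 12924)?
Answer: -9992/13595 - I*√139/54380 ≈ -0.73498 - 0.0002168*I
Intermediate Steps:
(39968 + a(-154, 58))/(-41456 - 12924) = (39968 + √(15 - 154))/(-41456 - 12924) = (39968 + √(-139))/(-54380) = (39968 + I*√139)*(-1/54380) = -9992/13595 - I*√139/54380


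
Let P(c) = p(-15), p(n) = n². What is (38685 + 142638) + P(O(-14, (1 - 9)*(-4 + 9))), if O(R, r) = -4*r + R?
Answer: 181548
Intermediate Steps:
O(R, r) = R - 4*r
P(c) = 225 (P(c) = (-15)² = 225)
(38685 + 142638) + P(O(-14, (1 - 9)*(-4 + 9))) = (38685 + 142638) + 225 = 181323 + 225 = 181548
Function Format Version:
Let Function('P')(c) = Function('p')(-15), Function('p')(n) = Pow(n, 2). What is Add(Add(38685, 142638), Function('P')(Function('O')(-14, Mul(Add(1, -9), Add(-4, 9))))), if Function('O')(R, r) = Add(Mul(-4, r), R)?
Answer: 181548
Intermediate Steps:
Function('O')(R, r) = Add(R, Mul(-4, r))
Function('P')(c) = 225 (Function('P')(c) = Pow(-15, 2) = 225)
Add(Add(38685, 142638), Function('P')(Function('O')(-14, Mul(Add(1, -9), Add(-4, 9))))) = Add(Add(38685, 142638), 225) = Add(181323, 225) = 181548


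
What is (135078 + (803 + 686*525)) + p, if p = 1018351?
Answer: 1514382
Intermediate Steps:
(135078 + (803 + 686*525)) + p = (135078 + (803 + 686*525)) + 1018351 = (135078 + (803 + 360150)) + 1018351 = (135078 + 360953) + 1018351 = 496031 + 1018351 = 1514382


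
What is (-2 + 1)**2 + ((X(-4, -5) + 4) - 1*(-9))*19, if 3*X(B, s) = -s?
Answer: 839/3 ≈ 279.67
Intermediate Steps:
X(B, s) = -s/3 (X(B, s) = (-s)/3 = -s/3)
(-2 + 1)**2 + ((X(-4, -5) + 4) - 1*(-9))*19 = (-2 + 1)**2 + ((-1/3*(-5) + 4) - 1*(-9))*19 = (-1)**2 + ((5/3 + 4) + 9)*19 = 1 + (17/3 + 9)*19 = 1 + (44/3)*19 = 1 + 836/3 = 839/3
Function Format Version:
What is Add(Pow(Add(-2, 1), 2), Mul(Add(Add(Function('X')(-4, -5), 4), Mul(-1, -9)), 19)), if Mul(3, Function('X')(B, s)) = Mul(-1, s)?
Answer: Rational(839, 3) ≈ 279.67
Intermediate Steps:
Function('X')(B, s) = Mul(Rational(-1, 3), s) (Function('X')(B, s) = Mul(Rational(1, 3), Mul(-1, s)) = Mul(Rational(-1, 3), s))
Add(Pow(Add(-2, 1), 2), Mul(Add(Add(Function('X')(-4, -5), 4), Mul(-1, -9)), 19)) = Add(Pow(Add(-2, 1), 2), Mul(Add(Add(Mul(Rational(-1, 3), -5), 4), Mul(-1, -9)), 19)) = Add(Pow(-1, 2), Mul(Add(Add(Rational(5, 3), 4), 9), 19)) = Add(1, Mul(Add(Rational(17, 3), 9), 19)) = Add(1, Mul(Rational(44, 3), 19)) = Add(1, Rational(836, 3)) = Rational(839, 3)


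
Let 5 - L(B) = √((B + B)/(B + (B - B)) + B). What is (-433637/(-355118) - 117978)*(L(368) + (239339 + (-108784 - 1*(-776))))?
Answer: -2751205367603356/177559 + 41895677767*√370/355118 ≈ -1.5492e+10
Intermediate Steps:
L(B) = 5 - √(2 + B) (L(B) = 5 - √((B + B)/(B + (B - B)) + B) = 5 - √((2*B)/(B + 0) + B) = 5 - √((2*B)/B + B) = 5 - √(2 + B))
(-433637/(-355118) - 117978)*(L(368) + (239339 + (-108784 - 1*(-776)))) = (-433637/(-355118) - 117978)*((5 - √(2 + 368)) + (239339 + (-108784 - 1*(-776)))) = (-433637*(-1/355118) - 117978)*((5 - √370) + (239339 + (-108784 + 776))) = (433637/355118 - 117978)*((5 - √370) + (239339 - 108008)) = -41895677767*((5 - √370) + 131331)/355118 = -41895677767*(131336 - √370)/355118 = -2751205367603356/177559 + 41895677767*√370/355118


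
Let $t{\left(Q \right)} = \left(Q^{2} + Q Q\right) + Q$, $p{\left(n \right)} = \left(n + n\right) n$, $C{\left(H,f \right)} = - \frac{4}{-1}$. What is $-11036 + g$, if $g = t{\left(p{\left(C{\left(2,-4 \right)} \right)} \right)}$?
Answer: $-8956$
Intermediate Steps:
$C{\left(H,f \right)} = 4$ ($C{\left(H,f \right)} = \left(-4\right) \left(-1\right) = 4$)
$p{\left(n \right)} = 2 n^{2}$ ($p{\left(n \right)} = 2 n n = 2 n^{2}$)
$t{\left(Q \right)} = Q + 2 Q^{2}$ ($t{\left(Q \right)} = \left(Q^{2} + Q^{2}\right) + Q = 2 Q^{2} + Q = Q + 2 Q^{2}$)
$g = 2080$ ($g = 2 \cdot 4^{2} \left(1 + 2 \cdot 2 \cdot 4^{2}\right) = 2 \cdot 16 \left(1 + 2 \cdot 2 \cdot 16\right) = 32 \left(1 + 2 \cdot 32\right) = 32 \left(1 + 64\right) = 32 \cdot 65 = 2080$)
$-11036 + g = -11036 + 2080 = -8956$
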